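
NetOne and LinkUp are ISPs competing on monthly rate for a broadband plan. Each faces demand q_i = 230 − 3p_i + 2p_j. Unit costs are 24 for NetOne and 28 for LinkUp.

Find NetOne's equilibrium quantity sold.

156.75

NetOne's profit: π = (p_{NetOne} − 24)(230 − 3p_{NetOne} + 2p_{LinkUp}).
∂π/∂p_{NetOne} = 302 − 6p_{NetOne} + 2p_{LinkUp} = 0 ⇒ p_{NetOne} = 151/3 + (1/3)p_{LinkUp}.
Similarly p_{LinkUp} = 157/3 + (1/3)p_{NetOne}.
Plugging p_{LinkUp} into NetOne's best response: p_{NetOne} = 151/3 + (1/3)(157/3 + (1/3)p_{NetOne}) ⇒ (8/9)p_{NetOne} = 610/9, so p_{NetOne} = 76.25.
Then p_{LinkUp} = 157/3 + (1/3)·76.25 = 77.75.
q_{NetOne} = 230 − 3·76.25 + 2·77.75 = 156.75.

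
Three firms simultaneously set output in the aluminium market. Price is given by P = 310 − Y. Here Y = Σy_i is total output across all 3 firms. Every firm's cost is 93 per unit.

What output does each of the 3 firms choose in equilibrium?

54.25

A representative firm's profit is π_i = y_i(310 − Y) − 93y_i, with Y = y_i + Σ_{j≠i} y_j.
First-order condition: 217 − 2y_i − Σ_{j≠i} y_j = 0.
Imposing symmetry (y_j = y for all j) turns Σ_{j≠i} y_j into 2y, so 217 = 4y and y = 54.25.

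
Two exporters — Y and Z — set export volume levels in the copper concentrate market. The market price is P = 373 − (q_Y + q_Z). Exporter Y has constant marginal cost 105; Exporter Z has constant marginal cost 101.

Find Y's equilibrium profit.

7744

Exporter Y's profit: π = q_Y(373 − (q_Y + q_Z)) − 105q_Y.
∂π/∂q_Y = 268 − 2q_Y − q_Z = 0, so q_Y = 134 − 0.5q_Z.
By the same steps for Z: q_Z = 136 − 0.5q_Y.
Solving the two reaction functions simultaneously: (1 − (−0.5)(−0.5))q_Y = 134 − 0.5·136, so 0.75q_Y = 66 and q_Y = 88.
Then q_Z = 136 − 0.5·88 = 92.
Price P = 373 − 180 = 193.
Y's profit: (193 − 105)·88 = 7744.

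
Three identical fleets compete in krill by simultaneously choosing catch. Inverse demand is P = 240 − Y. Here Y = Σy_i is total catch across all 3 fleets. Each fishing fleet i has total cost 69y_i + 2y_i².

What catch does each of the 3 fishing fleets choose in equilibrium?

A representative fishing fleet's profit is π_i = y_i(240 − Y) − 69y_i − 2y_i², with Y = y_i + Σ_{j≠i} y_j.
First-order condition: 171 − 6y_i − Σ_{j≠i} y_j = 0.
With identical fishing fleets, set every y_j = y: then 171 − 6y − 2y = 0, i.e. y = 171/8 = 21.375.

21.375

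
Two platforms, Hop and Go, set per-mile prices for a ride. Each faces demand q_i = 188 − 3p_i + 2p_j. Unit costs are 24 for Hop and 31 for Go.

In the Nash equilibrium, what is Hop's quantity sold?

Hop's profit: π = (p_{Hop} − 24)(188 − 3p_{Hop} + 2p_{Go}).
∂π/∂p_{Hop} = 260 − 6p_{Hop} + 2p_{Go} = 0 ⇒ p_{Hop} = 130/3 + (1/3)p_{Go}.
Similarly p_{Go} = 281/6 + (1/3)p_{Hop}.
Substituting the second reaction function into the first: p_{Hop} = 130/3 + (1/3)(281/6 + (1/3)p_{Hop}), which gives (8/9)p_{Hop} = 1061/18 ⇒ p_{Hop} = 66.3125.
Then p_{Go} = 281/6 + (1/3)·66.3125 = 68.9375.
q_{Hop} = 188 − 3·66.3125 + 2·68.9375 = 126.9375.

126.9375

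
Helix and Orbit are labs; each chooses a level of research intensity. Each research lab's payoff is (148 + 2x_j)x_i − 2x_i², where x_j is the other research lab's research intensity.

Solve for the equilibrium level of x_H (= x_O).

74

Helix's payoff is (148 + 2x_O)x_H − 2x_H².
∂π/∂x_H = 148 + 2x_O − 4x_H = 0, so x_H = 37 + 0.5x_O.
By symmetry x_O = x_H; substituting into the reaction function, 0.5x_H = 37 and x_H = 74.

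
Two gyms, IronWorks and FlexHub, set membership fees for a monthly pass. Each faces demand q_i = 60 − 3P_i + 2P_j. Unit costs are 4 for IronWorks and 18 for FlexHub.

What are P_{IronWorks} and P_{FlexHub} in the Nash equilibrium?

IronWorks's profit: π = (P_{IronWorks} − 4)(60 − 3P_{IronWorks} + 2P_{FlexHub}).
∂π/∂P_{IronWorks} = 72 − 6P_{IronWorks} + 2P_{FlexHub} = 0 ⇒ P_{IronWorks} = 12 + (1/3)P_{FlexHub}.
Similarly P_{FlexHub} = 19 + (1/3)P_{IronWorks}.
Plugging P_{FlexHub} into IronWorks's best response: P_{IronWorks} = 12 + (1/3)(19 + (1/3)P_{IronWorks}) ⇒ (8/9)P_{IronWorks} = 55/3, so P_{IronWorks} = 20.625.
Then P_{FlexHub} = 19 + (1/3)·20.625 = 25.875.

20.625, 25.875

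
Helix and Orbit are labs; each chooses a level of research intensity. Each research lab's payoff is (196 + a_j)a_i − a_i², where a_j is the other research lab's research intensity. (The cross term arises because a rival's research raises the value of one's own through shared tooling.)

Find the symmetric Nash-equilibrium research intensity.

Helix's payoff is (196 + a_O)a_H − a_H².
∂π/∂a_H = 196 + a_O − 2a_H = 0, so a_H = 98 + 0.5a_O.
The game is symmetric, so in equilibrium a_O = a_H: the reaction function gives 0.5a_H = 98, hence a_H = 196.

196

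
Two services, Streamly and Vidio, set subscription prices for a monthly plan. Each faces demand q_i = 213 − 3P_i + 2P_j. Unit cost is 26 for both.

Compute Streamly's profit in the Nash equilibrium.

6556.6875

Streamly's profit: π = (P_{Streamly} − 26)(213 − 3P_{Streamly} + 2P_{Vidio}).
∂π/∂P_{Streamly} = 291 − 6P_{Streamly} + 2P_{Vidio} = 0 ⇒ P_{Streamly} = 48.5 + (1/3)P_{Vidio}.
By symmetry P_{Vidio} = P_{Streamly}; substituting into the reaction function, (2/3)P_{Streamly} = 48.5 and P_{Streamly} = 72.75.
q_{Streamly} = 213 − 3·72.75 + 2·72.75 = 140.25.
Profit = (72.75 − 26)·140.25 = 6556.6875.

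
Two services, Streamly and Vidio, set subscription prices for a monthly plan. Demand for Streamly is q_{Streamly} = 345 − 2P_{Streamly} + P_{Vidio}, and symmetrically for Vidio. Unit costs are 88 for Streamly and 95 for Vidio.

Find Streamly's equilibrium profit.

14999.12

Streamly's profit: π = (P_{Streamly} − 88)(345 − 2P_{Streamly} + P_{Vidio}).
∂π/∂P_{Streamly} = 521 − 4P_{Streamly} + P_{Vidio} = 0 ⇒ P_{Streamly} = 130.25 + 0.25P_{Vidio}.
Similarly P_{Vidio} = 133.75 + 0.25P_{Streamly}.
Solving the two reaction functions simultaneously: (1 − (0.25)(0.25))P_{Streamly} = 130.25 + 0.25·133.75, so 0.9375P_{Streamly} = 163.6875 and P_{Streamly} = 174.6.
Then P_{Vidio} = 133.75 + 0.25·174.6 = 177.4.
q_{Streamly} = 345 − 2·174.6 + 177.4 = 173.2.
Profit = (174.6 − 88)·173.2 = 14999.12.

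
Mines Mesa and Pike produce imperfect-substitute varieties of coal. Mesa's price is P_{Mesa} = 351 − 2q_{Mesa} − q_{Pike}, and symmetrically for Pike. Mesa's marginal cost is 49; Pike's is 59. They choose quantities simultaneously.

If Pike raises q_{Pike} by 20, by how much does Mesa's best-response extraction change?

-5

Mine Mesa's profit: π = q_{Mesa}(351 − 2q_{Mesa} − q_{Pike}) − 49q_{Mesa}.
∂π/∂q_{Mesa} = 302 − 4q_{Mesa} − q_{Pike} = 0 ⇒ q_{Mesa} = 75.5 − 0.25q_{Pike}.
The reaction-function slope is −0.25, so a 20-unit rise in q_{Pike} moves q_{Mesa} by −0.25 × 20 = −5. Mesa's best response falls — the actions are strategic substitutes.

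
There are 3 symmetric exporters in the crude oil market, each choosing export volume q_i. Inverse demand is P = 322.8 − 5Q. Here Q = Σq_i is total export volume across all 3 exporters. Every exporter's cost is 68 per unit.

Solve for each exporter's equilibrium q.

A representative exporter's profit is π_i = q_i(322.8 − 5Q) − 68q_i, with Q = q_i + Σ_{j≠i} q_j.
First-order condition: 254.8 − 10q_i − 5Σ_{j≠i} q_j = 0.
Imposing symmetry (q_j = q for all j) turns Σ_{j≠i} q_j into 2q, so 254.8 = 20q and q = 12.74.

12.74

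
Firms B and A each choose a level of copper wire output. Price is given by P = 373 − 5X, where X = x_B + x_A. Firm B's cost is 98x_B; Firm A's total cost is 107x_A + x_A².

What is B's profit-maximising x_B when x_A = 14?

20.5

Firm B's profit: π = x_B(373 − 5(x_B + x_A)) − 98x_B.
∂π/∂x_B = 275 − 10x_B − 5x_A = 0, so x_B = 27.5 − 0.5x_A.
At x_A = 14: x_B = 27.5 − 0.5·14 = 20.5.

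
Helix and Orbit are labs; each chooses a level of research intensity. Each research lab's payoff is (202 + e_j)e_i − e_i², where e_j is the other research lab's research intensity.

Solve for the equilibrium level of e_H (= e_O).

Helix's payoff is (202 + e_O)e_H − e_H².
∂π/∂e_H = 202 + e_O − 2e_H = 0, so e_H = 101 + 0.5e_O.
Setting e_H = e_O in the reaction function: e_H = 101 + 0.5e_H, so e_H = 101 / 0.5 = 202.

202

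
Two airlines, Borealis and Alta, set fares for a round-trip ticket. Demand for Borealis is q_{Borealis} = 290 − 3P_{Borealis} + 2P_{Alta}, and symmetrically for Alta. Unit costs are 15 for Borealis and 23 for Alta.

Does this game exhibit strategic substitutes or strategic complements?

strategic complements

Borealis's profit: π = (P_{Borealis} − 15)(290 − 3P_{Borealis} + 2P_{Alta}).
∂π/∂P_{Borealis} = 335 − 6P_{Borealis} + 2P_{Alta} = 0 ⇒ P_{Borealis} = 335/6 + (1/3)P_{Alta}.
The best-response slope dP_{Borealis}/dP_{Alta} = 1/3 > 0: the reaction function is upward-sloping, so the choices are strategic complements.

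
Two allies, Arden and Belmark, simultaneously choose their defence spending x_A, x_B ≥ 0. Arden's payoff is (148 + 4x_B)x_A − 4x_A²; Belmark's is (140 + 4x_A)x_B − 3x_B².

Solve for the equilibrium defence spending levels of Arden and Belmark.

45.25, 53.5

Expanding Arden's payoff: 148x_A + 4x_Bx_A − 4x_A².
∂π/∂x_A = 148 + 4x_B − 8x_A = 0, so x_A = 18.5 + 0.5x_B.
Likewise for Belmark: x_B = 70/3 + (2/3)x_A.
Plugging x_B into Arden's best response: x_A = 18.5 + 0.5(70/3 + (2/3)x_A) ⇒ (2/3)x_A = 181/6, so x_A = 45.25.
Then x_B = 70/3 + (2/3)·45.25 = 53.5.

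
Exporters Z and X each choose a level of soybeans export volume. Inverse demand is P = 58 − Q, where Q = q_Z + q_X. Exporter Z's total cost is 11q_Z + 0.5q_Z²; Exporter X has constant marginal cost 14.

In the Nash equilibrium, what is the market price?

31

Exporter Z's profit: π = q_Z(58 − (q_Z + q_X)) − 11q_Z − 0.5q_Z².
∂π/∂q_Z = 47 − 3q_Z − q_X = 0, so q_Z = 47/3 − (1/3)q_X.
For X: ∂π/∂q_X = 44 − 2q_X − q_Z = 0 ⇒ q_X = 22 − 0.5q_Z.
Plugging q_X into Z's best response: q_Z = 47/3 − (1/3)(22 − 0.5q_Z) ⇒ (5/6)q_Z = 25/3, so q_Z = 10.
Then q_X = 22 − 0.5·10 = 17.
Equilibrium price: P = 58 − 27 = 31.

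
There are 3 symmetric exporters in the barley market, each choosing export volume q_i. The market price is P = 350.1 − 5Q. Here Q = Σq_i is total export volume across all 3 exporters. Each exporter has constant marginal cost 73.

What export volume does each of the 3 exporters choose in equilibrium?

13.855

A representative exporter's profit is π_i = q_i(350.1 − 5Q) − 73q_i, with Q = q_i + Σ_{j≠i} q_j.
First-order condition: 277.1 − 10q_i − 5Σ_{j≠i} q_j = 0.
With identical exporters, set every q_j = q: then 277.1 − 10q − 10q = 0, i.e. q = 277.1/20 = 13.855.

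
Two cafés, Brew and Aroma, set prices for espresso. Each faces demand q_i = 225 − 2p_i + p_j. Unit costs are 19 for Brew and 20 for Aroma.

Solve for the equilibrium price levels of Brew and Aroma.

Brew's profit: π = (p_{Brew} − 19)(225 − 2p_{Brew} + p_{Aroma}).
∂π/∂p_{Brew} = 263 − 4p_{Brew} + p_{Aroma} = 0 ⇒ p_{Brew} = 65.75 + 0.25p_{Aroma}.
Similarly p_{Aroma} = 66.25 + 0.25p_{Brew}.
Plugging p_{Aroma} into Brew's best response: p_{Brew} = 65.75 + 0.25(66.25 + 0.25p_{Brew}) ⇒ 0.9375p_{Brew} = 82.3125, so p_{Brew} = 87.8.
Then p_{Aroma} = 66.25 + 0.25·87.8 = 88.2.

87.8, 88.2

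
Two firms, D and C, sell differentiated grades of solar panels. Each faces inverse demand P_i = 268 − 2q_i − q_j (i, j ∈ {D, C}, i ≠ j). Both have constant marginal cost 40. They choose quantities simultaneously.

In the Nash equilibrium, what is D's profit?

Firm D's profit: π = q_D(268 − 2q_D − q_C) − 40q_D.
∂π/∂q_D = 228 − 4q_D − q_C = 0 ⇒ q_D = 57 − 0.25q_C.
By symmetry q_C = q_D; substituting into the reaction function, 1.25q_D = 57 and q_D = 45.6.
P_D = 268 − 2·45.6 − 45.6 = 131.2.
Profit = (131.2 − 40)·45.6 = 4158.72.

4158.72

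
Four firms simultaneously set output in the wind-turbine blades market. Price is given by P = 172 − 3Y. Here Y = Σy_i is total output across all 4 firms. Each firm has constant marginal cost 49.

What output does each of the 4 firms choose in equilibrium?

A representative firm's profit is π_i = y_i(172 − 3Y) − 49y_i, with Y = y_i + Σ_{j≠i} y_j.
First-order condition: 123 − 6y_i − 3Σ_{j≠i} y_j = 0.
In a symmetric equilibrium every firm chooses the same y, so Σ_{j≠i} y_j = 3y. The condition becomes 123 − 15y = 0, giving y = 123/15 = 8.2.

8.2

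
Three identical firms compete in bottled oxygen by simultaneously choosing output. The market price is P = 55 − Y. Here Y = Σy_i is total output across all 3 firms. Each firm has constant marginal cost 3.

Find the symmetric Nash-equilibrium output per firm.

13

A representative firm's profit is π_i = y_i(55 − Y) − 3y_i, with Y = y_i + Σ_{j≠i} y_j.
First-order condition: 52 − 2y_i − Σ_{j≠i} y_j = 0.
In a symmetric equilibrium every firm chooses the same y, so Σ_{j≠i} y_j = 2y. The condition becomes 52 − 4y = 0, giving y = 52/4 = 13.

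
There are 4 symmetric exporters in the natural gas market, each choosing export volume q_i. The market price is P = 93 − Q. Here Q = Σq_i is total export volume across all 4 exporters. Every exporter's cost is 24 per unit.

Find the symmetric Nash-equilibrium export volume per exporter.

13.8

A representative exporter's profit is π_i = q_i(93 − Q) − 24q_i, with Q = q_i + Σ_{j≠i} q_j.
First-order condition: 69 − 2q_i − Σ_{j≠i} q_j = 0.
With identical exporters, set every q_j = q: then 69 − 2q − 3q = 0, i.e. q = 69/5 = 13.8.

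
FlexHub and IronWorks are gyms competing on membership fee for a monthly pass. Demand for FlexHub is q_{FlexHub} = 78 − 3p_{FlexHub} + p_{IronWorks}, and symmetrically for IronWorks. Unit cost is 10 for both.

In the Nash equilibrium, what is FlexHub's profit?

403.68

FlexHub's profit: π = (p_{FlexHub} − 10)(78 − 3p_{FlexHub} + p_{IronWorks}).
∂π/∂p_{FlexHub} = 108 − 6p_{FlexHub} + p_{IronWorks} = 0 ⇒ p_{FlexHub} = 18 + (1/6)p_{IronWorks}.
Setting p_{FlexHub} = p_{IronWorks} in the reaction function: p_{FlexHub} = 18 + (1/6)p_{FlexHub}, so p_{FlexHub} = 18 / (5/6) = 21.6.
q_{FlexHub} = 78 − 3·21.6 + 21.6 = 34.8.
Profit = (21.6 − 10)·34.8 = 403.68.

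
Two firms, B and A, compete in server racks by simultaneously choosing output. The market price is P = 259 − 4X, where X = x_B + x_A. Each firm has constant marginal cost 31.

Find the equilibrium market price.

107

Firm B's profit: π = x_B(259 − 4(x_B + x_A)) − 31x_B.
∂π/∂x_B = 228 − 8x_B − 4x_A = 0, so x_B = 28.5 − 0.5x_A.
The game is symmetric, so in equilibrium x_A = x_B: the reaction function gives 1.5x_B = 28.5, hence x_B = 19.
Equilibrium price: P = 259 − 4·38 = 107.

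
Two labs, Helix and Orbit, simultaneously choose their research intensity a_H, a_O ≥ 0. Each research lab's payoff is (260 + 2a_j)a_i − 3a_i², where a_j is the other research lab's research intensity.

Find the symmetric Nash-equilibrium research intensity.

Helix's payoff is (260 + 2a_O)a_H − 3a_H².
∂π/∂a_H = 260 + 2a_O − 6a_H = 0, so a_H = 130/3 + (1/3)a_O.
By symmetry a_O = a_H; substituting into the reaction function, (2/3)a_H = 130/3 and a_H = 65.

65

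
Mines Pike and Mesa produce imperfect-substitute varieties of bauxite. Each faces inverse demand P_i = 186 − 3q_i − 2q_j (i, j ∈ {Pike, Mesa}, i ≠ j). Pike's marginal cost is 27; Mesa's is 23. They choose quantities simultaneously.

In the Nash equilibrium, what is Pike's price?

85.875

Mine Pike's profit: π = q_{Pike}(186 − 3q_{Pike} − 2q_{Mesa}) − 27q_{Pike}.
∂π/∂q_{Pike} = 159 − 6q_{Pike} − 2q_{Mesa} = 0 ⇒ q_{Pike} = 26.5 − (1/3)q_{Mesa}.
Similarly q_{Mesa} = 163/6 − (1/3)q_{Pike}.
Substituting the second reaction function into the first: q_{Pike} = 26.5 − (1/3)(163/6 − (1/3)q_{Pike}), which gives (8/9)q_{Pike} = 157/9 ⇒ q_{Pike} = 19.625.
Then q_{Mesa} = 163/6 − (1/3)·19.625 = 20.625.
P_{Pike} = 186 − 3·19.625 − 2·20.625 = 85.875.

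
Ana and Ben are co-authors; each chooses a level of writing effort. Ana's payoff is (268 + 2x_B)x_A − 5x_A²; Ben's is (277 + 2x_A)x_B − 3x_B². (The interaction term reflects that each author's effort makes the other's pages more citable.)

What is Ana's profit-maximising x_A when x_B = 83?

Expanding Ana's payoff: 268x_A + 2x_Bx_A − 5x_A².
∂π/∂x_A = 268 + 2x_B − 10x_A = 0, so x_A = 26.8 + 0.2x_B.
At x_B = 83: x_A = 26.8 + 0.2·83 = 43.4.

43.4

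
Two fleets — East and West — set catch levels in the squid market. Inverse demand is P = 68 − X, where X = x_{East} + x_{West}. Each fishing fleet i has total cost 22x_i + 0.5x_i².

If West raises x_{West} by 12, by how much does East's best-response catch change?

-4

Fishing fleet East's profit: π = x_{East}(68 − (x_{East} + x_{West})) − 22x_{East} − 0.5x_{East}².
∂π/∂x_{East} = 46 − 3x_{East} − x_{West} = 0, so x_{East} = 46/3 − (1/3)x_{West}.
The reaction-function slope is −1/3, so a 12-unit rise in x_{West} moves x_{East} by −1/3 × 12 = −4. East's best response falls — the actions are strategic substitutes.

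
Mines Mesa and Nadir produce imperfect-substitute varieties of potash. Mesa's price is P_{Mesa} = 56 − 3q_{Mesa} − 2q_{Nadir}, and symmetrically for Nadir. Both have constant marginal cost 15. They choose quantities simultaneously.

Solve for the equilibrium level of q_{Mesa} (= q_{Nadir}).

5.125

Mine Mesa's profit: π = q_{Mesa}(56 − 3q_{Mesa} − 2q_{Nadir}) − 15q_{Mesa}.
∂π/∂q_{Mesa} = 41 − 6q_{Mesa} − 2q_{Nadir} = 0 ⇒ q_{Mesa} = 41/6 − (1/3)q_{Nadir}.
By symmetry q_{Nadir} = q_{Mesa}; substituting into the reaction function, (4/3)q_{Mesa} = 41/6 and q_{Mesa} = 5.125.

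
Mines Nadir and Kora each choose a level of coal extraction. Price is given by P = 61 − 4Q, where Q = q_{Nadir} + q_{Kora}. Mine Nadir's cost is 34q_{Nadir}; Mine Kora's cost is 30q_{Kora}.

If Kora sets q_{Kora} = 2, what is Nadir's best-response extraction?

Mine Nadir's profit: π = q_{Nadir}(61 − 4(q_{Nadir} + q_{Kora})) − 34q_{Nadir}.
∂π/∂q_{Nadir} = 27 − 8q_{Nadir} − 4q_{Kora} = 0, so q_{Nadir} = 3.375 − 0.5q_{Kora}.
At q_{Kora} = 2: q_{Nadir} = 3.375 − 0.5·2 = 2.375.

2.375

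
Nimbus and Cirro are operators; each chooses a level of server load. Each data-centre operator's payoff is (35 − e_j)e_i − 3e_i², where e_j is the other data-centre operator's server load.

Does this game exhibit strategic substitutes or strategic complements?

Nimbus's payoff is (35 − e_C)e_N − 3e_N².
∂π/∂e_N = 35 − e_C − 6e_N = 0, so e_N = 35/6 − (1/6)e_C.
The best-response slope de_N/de_C = −1/6 < 0: the reaction function is downward-sloping, so the choices are strategic substitutes.

strategic substitutes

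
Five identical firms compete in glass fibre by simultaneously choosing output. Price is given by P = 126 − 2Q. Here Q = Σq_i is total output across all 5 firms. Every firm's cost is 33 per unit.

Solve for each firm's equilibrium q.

7.75

A representative firm's profit is π_i = q_i(126 − 2Q) − 33q_i, with Q = q_i + Σ_{j≠i} q_j.
First-order condition: 93 − 4q_i − 2Σ_{j≠i} q_j = 0.
In a symmetric equilibrium every firm chooses the same q, so Σ_{j≠i} q_j = 4q. The condition becomes 93 − 12q = 0, giving q = 93/12 = 7.75.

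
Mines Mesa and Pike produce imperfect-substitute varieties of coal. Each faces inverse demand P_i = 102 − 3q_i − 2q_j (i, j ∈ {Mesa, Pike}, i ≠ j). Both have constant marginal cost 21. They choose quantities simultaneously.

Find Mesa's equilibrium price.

Mine Mesa's profit: π = q_{Mesa}(102 − 3q_{Mesa} − 2q_{Pike}) − 21q_{Mesa}.
∂π/∂q_{Mesa} = 81 − 6q_{Mesa} − 2q_{Pike} = 0 ⇒ q_{Mesa} = 13.5 − (1/3)q_{Pike}.
The game is symmetric, so in equilibrium q_{Pike} = q_{Mesa}: the reaction function gives (4/3)q_{Mesa} = 13.5, hence q_{Mesa} = 10.125.
P_{Mesa} = 102 − 3·10.125 − 2·10.125 = 51.375.

51.375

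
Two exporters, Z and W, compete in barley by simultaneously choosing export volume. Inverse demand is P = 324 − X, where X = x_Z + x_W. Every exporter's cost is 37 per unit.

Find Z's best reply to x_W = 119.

84

Exporter Z's profit: π = x_Z(324 − (x_Z + x_W)) − 37x_Z.
∂π/∂x_Z = 287 − 2x_Z − x_W = 0, so x_Z = 143.5 − 0.5x_W.
At x_W = 119: x_Z = 143.5 − 0.5·119 = 84.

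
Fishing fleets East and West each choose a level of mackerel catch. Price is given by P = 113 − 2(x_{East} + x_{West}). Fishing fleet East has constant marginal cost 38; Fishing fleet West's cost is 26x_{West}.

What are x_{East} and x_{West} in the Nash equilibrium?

10.5, 16.5

Fishing fleet East's profit: π = x_{East}(113 − 2(x_{East} + x_{West})) − 38x_{East}.
∂π/∂x_{East} = 75 − 4x_{East} − 2x_{West} = 0, so x_{East} = 18.75 − 0.5x_{West}.
By the same steps for West: x_{West} = 21.75 − 0.5x_{East}.
Solving the two reaction functions simultaneously: (1 − (−0.5)(−0.5))x_{East} = 18.75 − 0.5·21.75, so 0.75x_{East} = 7.875 and x_{East} = 10.5.
Then x_{West} = 21.75 − 0.5·10.5 = 16.5.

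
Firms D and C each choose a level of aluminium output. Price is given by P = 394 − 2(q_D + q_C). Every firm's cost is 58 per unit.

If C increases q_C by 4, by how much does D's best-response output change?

-2

Firm D's profit: π = q_D(394 − 2(q_D + q_C)) − 58q_D.
∂π/∂q_D = 336 − 4q_D − 2q_C = 0, so q_D = 84 − 0.5q_C.
The reaction-function slope is −0.5, so a 4-unit rise in q_C moves q_D by −0.5 × 4 = −2. D's best response falls — the actions are strategic substitutes.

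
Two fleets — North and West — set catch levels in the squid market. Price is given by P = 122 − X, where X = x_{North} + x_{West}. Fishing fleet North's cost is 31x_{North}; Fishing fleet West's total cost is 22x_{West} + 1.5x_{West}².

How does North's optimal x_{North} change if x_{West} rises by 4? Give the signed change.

Fishing fleet North's profit: π = x_{North}(122 − (x_{North} + x_{West})) − 31x_{North}.
∂π/∂x_{North} = 91 − 2x_{North} − x_{West} = 0, so x_{North} = 45.5 − 0.5x_{West}.
The reaction-function slope is −0.5, so a 4-unit rise in x_{West} moves x_{North} by −0.5 × 4 = −2. North's best response falls — the actions are strategic substitutes.

-2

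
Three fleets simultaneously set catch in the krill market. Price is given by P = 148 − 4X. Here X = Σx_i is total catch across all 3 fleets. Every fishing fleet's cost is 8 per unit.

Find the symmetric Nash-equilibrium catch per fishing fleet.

A representative fishing fleet's profit is π_i = x_i(148 − 4X) − 8x_i, with X = x_i + Σ_{j≠i} x_j.
First-order condition: 140 − 8x_i − 4Σ_{j≠i} x_j = 0.
With identical fishing fleets, set every x_j = x: then 140 − 8x − 8x = 0, i.e. x = 140/16 = 8.75.

8.75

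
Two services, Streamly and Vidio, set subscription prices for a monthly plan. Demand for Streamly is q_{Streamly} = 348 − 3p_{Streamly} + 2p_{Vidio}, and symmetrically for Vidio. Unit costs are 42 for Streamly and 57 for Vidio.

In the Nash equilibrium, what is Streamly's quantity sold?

Streamly's profit: π = (p_{Streamly} − 42)(348 − 3p_{Streamly} + 2p_{Vidio}).
∂π/∂p_{Streamly} = 474 − 6p_{Streamly} + 2p_{Vidio} = 0 ⇒ p_{Streamly} = 79 + (1/3)p_{Vidio}.
Similarly p_{Vidio} = 86.5 + (1/3)p_{Streamly}.
Plugging p_{Vidio} into Streamly's best response: p_{Streamly} = 79 + (1/3)(86.5 + (1/3)p_{Streamly}) ⇒ (8/9)p_{Streamly} = 647/6, so p_{Streamly} = 121.3125.
Then p_{Vidio} = 86.5 + (1/3)·121.3125 = 126.9375.
q_{Streamly} = 348 − 3·121.3125 + 2·126.9375 = 237.9375.

237.9375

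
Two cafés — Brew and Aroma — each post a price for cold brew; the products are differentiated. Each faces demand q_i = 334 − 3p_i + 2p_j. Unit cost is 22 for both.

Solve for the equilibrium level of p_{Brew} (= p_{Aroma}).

Brew's profit: π = (p_{Brew} − 22)(334 − 3p_{Brew} + 2p_{Aroma}).
∂π/∂p_{Brew} = 400 − 6p_{Brew} + 2p_{Aroma} = 0 ⇒ p_{Brew} = 200/3 + (1/3)p_{Aroma}.
By symmetry p_{Aroma} = p_{Brew}; substituting into the reaction function, (2/3)p_{Brew} = 200/3 and p_{Brew} = 100.

100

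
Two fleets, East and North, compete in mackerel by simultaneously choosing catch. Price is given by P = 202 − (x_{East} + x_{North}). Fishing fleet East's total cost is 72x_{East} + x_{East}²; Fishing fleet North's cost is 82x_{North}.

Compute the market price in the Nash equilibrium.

132

Fishing fleet East's profit: π = x_{East}(202 − (x_{East} + x_{North})) − 72x_{East} − x_{East}².
∂π/∂x_{East} = 130 − 4x_{East} − x_{North} = 0, so x_{East} = 32.5 − 0.25x_{North}.
For North: ∂π/∂x_{North} = 120 − 2x_{North} − x_{East} = 0 ⇒ x_{North} = 60 − 0.5x_{East}.
Plugging x_{North} into East's best response: x_{East} = 32.5 − 0.25(60 − 0.5x_{East}) ⇒ 0.875x_{East} = 17.5, so x_{East} = 20.
Then x_{North} = 60 − 0.5·20 = 50.
Equilibrium price: P = 202 − 70 = 132.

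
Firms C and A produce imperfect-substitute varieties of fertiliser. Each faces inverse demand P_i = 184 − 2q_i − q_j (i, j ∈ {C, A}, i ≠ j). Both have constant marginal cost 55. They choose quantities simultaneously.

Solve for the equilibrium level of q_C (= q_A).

25.8

Firm C's profit: π = q_C(184 − 2q_C − q_A) − 55q_C.
∂π/∂q_C = 129 − 4q_C − q_A = 0 ⇒ q_C = 32.25 − 0.25q_A.
The game is symmetric, so in equilibrium q_A = q_C: the reaction function gives 1.25q_C = 32.25, hence q_C = 25.8.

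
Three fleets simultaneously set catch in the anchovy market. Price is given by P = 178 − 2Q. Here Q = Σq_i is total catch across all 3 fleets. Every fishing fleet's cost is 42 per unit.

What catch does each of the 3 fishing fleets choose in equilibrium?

17

A representative fishing fleet's profit is π_i = q_i(178 − 2Q) − 42q_i, with Q = q_i + Σ_{j≠i} q_j.
First-order condition: 136 − 4q_i − 2Σ_{j≠i} q_j = 0.
Imposing symmetry (q_j = q for all j) turns Σ_{j≠i} q_j into 2q, so 136 = 8q and q = 17.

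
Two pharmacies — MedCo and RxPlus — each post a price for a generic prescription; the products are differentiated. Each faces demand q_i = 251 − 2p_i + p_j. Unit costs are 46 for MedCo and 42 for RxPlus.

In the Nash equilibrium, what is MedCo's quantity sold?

MedCo's profit: π = (p_{MedCo} − 46)(251 − 2p_{MedCo} + p_{RxPlus}).
∂π/∂p_{MedCo} = 343 − 4p_{MedCo} + p_{RxPlus} = 0 ⇒ p_{MedCo} = 85.75 + 0.25p_{RxPlus}.
Similarly p_{RxPlus} = 83.75 + 0.25p_{MedCo}.
Substituting the second reaction function into the first: p_{MedCo} = 85.75 + 0.25(83.75 + 0.25p_{MedCo}), which gives 0.9375p_{MedCo} = 106.6875 ⇒ p_{MedCo} = 113.8.
Then p_{RxPlus} = 83.75 + 0.25·113.8 = 112.2.
q_{MedCo} = 251 − 2·113.8 + 112.2 = 135.6.

135.6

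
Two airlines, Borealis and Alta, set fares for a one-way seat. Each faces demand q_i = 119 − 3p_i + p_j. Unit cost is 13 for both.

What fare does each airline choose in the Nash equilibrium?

Borealis's profit: π = (p_{Borealis} − 13)(119 − 3p_{Borealis} + p_{Alta}).
∂π/∂p_{Borealis} = 158 − 6p_{Borealis} + p_{Alta} = 0 ⇒ p_{Borealis} = 79/3 + (1/6)p_{Alta}.
The game is symmetric, so in equilibrium p_{Alta} = p_{Borealis}: the reaction function gives (5/6)p_{Borealis} = 79/3, hence p_{Borealis} = 31.6.

31.6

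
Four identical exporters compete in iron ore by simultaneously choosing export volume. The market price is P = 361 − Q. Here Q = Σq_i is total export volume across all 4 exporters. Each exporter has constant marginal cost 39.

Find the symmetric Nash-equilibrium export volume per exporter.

64.4

A representative exporter's profit is π_i = q_i(361 − Q) − 39q_i, with Q = q_i + Σ_{j≠i} q_j.
First-order condition: 322 − 2q_i − Σ_{j≠i} q_j = 0.
In a symmetric equilibrium every exporter chooses the same q, so Σ_{j≠i} q_j = 3q. The condition becomes 322 − 5q = 0, giving q = 322/5 = 64.4.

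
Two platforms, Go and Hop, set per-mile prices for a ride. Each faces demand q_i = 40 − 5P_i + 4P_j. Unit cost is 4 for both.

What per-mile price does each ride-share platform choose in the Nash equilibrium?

Go's profit: π = (P_{Go} − 4)(40 − 5P_{Go} + 4P_{Hop}).
∂π/∂P_{Go} = 60 − 10P_{Go} + 4P_{Hop} = 0 ⇒ P_{Go} = 6 + 0.4P_{Hop}.
By symmetry P_{Hop} = P_{Go}; substituting into the reaction function, 0.6P_{Go} = 6 and P_{Go} = 10.

10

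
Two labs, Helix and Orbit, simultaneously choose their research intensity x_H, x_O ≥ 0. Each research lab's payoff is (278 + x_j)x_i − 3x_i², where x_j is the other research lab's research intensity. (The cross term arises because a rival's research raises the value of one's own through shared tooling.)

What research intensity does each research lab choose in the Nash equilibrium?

55.6

Helix's payoff is (278 + x_O)x_H − 3x_H².
∂π/∂x_H = 278 + x_O − 6x_H = 0, so x_H = 139/3 + (1/6)x_O.
Setting x_H = x_O in the reaction function: x_H = 139/3 + (1/6)x_H, so x_H = (139/3) / (5/6) = 55.6.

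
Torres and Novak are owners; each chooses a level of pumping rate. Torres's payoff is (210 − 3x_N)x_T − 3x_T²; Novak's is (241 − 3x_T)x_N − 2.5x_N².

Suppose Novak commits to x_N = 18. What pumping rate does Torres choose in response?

26

Expanding Torres's payoff: 210x_T − 3x_Nx_T − 3x_T².
∂π/∂x_T = 210 − 3x_N − 6x_T = 0, so x_T = 35 − 0.5x_N.
At x_N = 18: x_T = 35 − 0.5·18 = 26.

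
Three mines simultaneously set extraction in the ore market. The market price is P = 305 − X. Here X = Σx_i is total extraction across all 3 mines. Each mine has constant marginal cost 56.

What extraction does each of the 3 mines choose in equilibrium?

62.25

A representative mine's profit is π_i = x_i(305 − X) − 56x_i, with X = x_i + Σ_{j≠i} x_j.
First-order condition: 249 − 2x_i − Σ_{j≠i} x_j = 0.
Imposing symmetry (x_j = x for all j) turns Σ_{j≠i} x_j into 2x, so 249 = 4x and x = 62.25.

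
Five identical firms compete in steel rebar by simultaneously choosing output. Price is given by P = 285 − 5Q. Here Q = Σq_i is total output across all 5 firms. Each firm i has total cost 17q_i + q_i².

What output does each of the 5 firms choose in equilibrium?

8.375

A representative firm's profit is π_i = q_i(285 − 5Q) − 17q_i − q_i², with Q = q_i + Σ_{j≠i} q_j.
First-order condition: 268 − 12q_i − 5Σ_{j≠i} q_j = 0.
In a symmetric equilibrium every firm chooses the same q, so Σ_{j≠i} q_j = 4q. The condition becomes 268 − 32q = 0, giving q = 268/32 = 8.375.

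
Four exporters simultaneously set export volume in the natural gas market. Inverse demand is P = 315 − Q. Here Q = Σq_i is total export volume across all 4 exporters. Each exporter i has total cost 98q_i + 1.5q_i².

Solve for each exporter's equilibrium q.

27.125

A representative exporter's profit is π_i = q_i(315 − Q) − 98q_i − 1.5q_i², with Q = q_i + Σ_{j≠i} q_j.
First-order condition: 217 − 5q_i − Σ_{j≠i} q_j = 0.
With identical exporters, set every q_j = q: then 217 − 5q − 3q = 0, i.e. q = 217/8 = 27.125.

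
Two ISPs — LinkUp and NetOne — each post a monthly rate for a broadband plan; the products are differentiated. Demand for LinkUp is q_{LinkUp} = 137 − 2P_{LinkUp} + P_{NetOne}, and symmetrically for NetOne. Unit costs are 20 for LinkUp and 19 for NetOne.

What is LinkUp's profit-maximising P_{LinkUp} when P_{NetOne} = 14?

47.75

LinkUp's profit: π = (P_{LinkUp} − 20)(137 − 2P_{LinkUp} + P_{NetOne}).
∂π/∂P_{LinkUp} = 177 − 4P_{LinkUp} + P_{NetOne} = 0 ⇒ P_{LinkUp} = 44.25 + 0.25P_{NetOne}.
At P_{NetOne} = 14: P_{LinkUp} = 44.25 + 0.25·14 = 47.75.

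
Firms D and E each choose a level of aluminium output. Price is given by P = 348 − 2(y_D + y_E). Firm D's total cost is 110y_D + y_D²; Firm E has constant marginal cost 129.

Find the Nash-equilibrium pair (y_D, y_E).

Firm D's profit: π = y_D(348 − 2(y_D + y_E)) − 110y_D − y_D².
∂π/∂y_D = 238 − 6y_D − 2y_E = 0, so y_D = 119/3 − (1/3)y_E.
For E: ∂π/∂y_E = 219 − 4y_E − 2y_D = 0 ⇒ y_E = 54.75 − 0.5y_D.
Substituting the second reaction function into the first: y_D = 119/3 − (1/3)(54.75 − 0.5y_D), which gives (5/6)y_D = 257/12 ⇒ y_D = 25.7.
Then y_E = 54.75 − 0.5·25.7 = 41.9.

25.7, 41.9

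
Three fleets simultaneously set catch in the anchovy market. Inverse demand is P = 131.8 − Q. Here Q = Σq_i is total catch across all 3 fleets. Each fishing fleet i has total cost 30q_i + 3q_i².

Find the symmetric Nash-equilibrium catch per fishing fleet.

10.18

A representative fishing fleet's profit is π_i = q_i(131.8 − Q) − 30q_i − 3q_i², with Q = q_i + Σ_{j≠i} q_j.
First-order condition: 101.8 − 8q_i − Σ_{j≠i} q_j = 0.
With identical fishing fleets, set every q_j = q: then 101.8 − 8q − 2q = 0, i.e. q = 101.8/10 = 10.18.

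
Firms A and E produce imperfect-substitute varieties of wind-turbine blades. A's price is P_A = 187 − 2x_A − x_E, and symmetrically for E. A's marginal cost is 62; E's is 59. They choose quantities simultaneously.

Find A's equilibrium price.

Firm A's profit: π = x_A(187 − 2x_A − x_E) − 62x_A.
∂π/∂x_A = 125 − 4x_A − x_E = 0 ⇒ x_A = 31.25 − 0.25x_E.
Similarly x_E = 32 − 0.25x_A.
Plugging x_E into A's best response: x_A = 31.25 − 0.25(32 − 0.25x_A) ⇒ 0.9375x_A = 23.25, so x_A = 24.8.
Then x_E = 32 − 0.25·24.8 = 25.8.
P_A = 187 − 2·24.8 − 25.8 = 111.6.

111.6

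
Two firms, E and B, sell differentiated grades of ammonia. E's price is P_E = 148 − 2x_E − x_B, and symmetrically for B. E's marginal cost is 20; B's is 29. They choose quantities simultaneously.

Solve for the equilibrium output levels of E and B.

Firm E's profit: π = x_E(148 − 2x_E − x_B) − 20x_E.
∂π/∂x_E = 128 − 4x_E − x_B = 0 ⇒ x_E = 32 − 0.25x_B.
Similarly x_B = 29.75 − 0.25x_E.
Solving the two reaction functions simultaneously: (1 − (−0.25)(−0.25))x_E = 32 − 0.25·29.75, so 0.9375x_E = 24.5625 and x_E = 26.2.
Then x_B = 29.75 − 0.25·26.2 = 23.2.

26.2, 23.2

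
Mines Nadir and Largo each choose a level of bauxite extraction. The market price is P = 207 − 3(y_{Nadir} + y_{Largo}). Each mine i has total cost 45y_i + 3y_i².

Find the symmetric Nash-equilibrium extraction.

10.8

Mine Nadir's profit: π = y_{Nadir}(207 − 3(y_{Nadir} + y_{Largo})) − 45y_{Nadir} − 3y_{Nadir}².
∂π/∂y_{Nadir} = 162 − 12y_{Nadir} − 3y_{Largo} = 0, so y_{Nadir} = 13.5 − 0.25y_{Largo}.
The game is symmetric, so in equilibrium y_{Largo} = y_{Nadir}: the reaction function gives 1.25y_{Nadir} = 13.5, hence y_{Nadir} = 10.8.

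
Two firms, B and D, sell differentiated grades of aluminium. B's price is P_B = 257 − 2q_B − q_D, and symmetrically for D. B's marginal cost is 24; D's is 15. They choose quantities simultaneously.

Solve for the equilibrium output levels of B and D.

46, 49

Firm B's profit: π = q_B(257 − 2q_B − q_D) − 24q_B.
∂π/∂q_B = 233 − 4q_B − q_D = 0 ⇒ q_B = 58.25 − 0.25q_D.
Similarly q_D = 60.5 − 0.25q_B.
Solving the two reaction functions simultaneously: (1 − (−0.25)(−0.25))q_B = 58.25 − 0.25·60.5, so 0.9375q_B = 43.125 and q_B = 46.
Then q_D = 60.5 − 0.25·46 = 49.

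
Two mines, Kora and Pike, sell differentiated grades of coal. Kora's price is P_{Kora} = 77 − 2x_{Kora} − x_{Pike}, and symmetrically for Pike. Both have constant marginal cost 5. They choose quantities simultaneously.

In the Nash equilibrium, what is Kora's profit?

Mine Kora's profit: π = x_{Kora}(77 − 2x_{Kora} − x_{Pike}) − 5x_{Kora}.
∂π/∂x_{Kora} = 72 − 4x_{Kora} − x_{Pike} = 0 ⇒ x_{Kora} = 18 − 0.25x_{Pike}.
Setting x_{Kora} = x_{Pike} in the reaction function: x_{Kora} = 18 − 0.25x_{Kora}, so x_{Kora} = 18 / 1.25 = 14.4.
P_{Kora} = 77 − 2·14.4 − 14.4 = 33.8.
Profit = (33.8 − 5)·14.4 = 414.72.

414.72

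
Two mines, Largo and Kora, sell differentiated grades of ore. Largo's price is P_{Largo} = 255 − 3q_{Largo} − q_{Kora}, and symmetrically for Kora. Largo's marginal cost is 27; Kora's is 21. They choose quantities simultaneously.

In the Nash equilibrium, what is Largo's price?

124.2

Mine Largo's profit: π = q_{Largo}(255 − 3q_{Largo} − q_{Kora}) − 27q_{Largo}.
∂π/∂q_{Largo} = 228 − 6q_{Largo} − q_{Kora} = 0 ⇒ q_{Largo} = 38 − (1/6)q_{Kora}.
Similarly q_{Kora} = 39 − (1/6)q_{Largo}.
Plugging q_{Kora} into Largo's best response: q_{Largo} = 38 − (1/6)(39 − (1/6)q_{Largo}) ⇒ (35/36)q_{Largo} = 31.5, so q_{Largo} = 32.4.
Then q_{Kora} = 39 − (1/6)·32.4 = 33.6.
P_{Largo} = 255 − 3·32.4 − 33.6 = 124.2.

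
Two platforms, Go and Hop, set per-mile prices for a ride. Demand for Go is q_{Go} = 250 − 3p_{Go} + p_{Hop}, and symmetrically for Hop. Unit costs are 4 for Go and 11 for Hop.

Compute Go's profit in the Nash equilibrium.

7203

Go's profit: π = (p_{Go} − 4)(250 − 3p_{Go} + p_{Hop}).
∂π/∂p_{Go} = 262 − 6p_{Go} + p_{Hop} = 0 ⇒ p_{Go} = 131/3 + (1/6)p_{Hop}.
Similarly p_{Hop} = 283/6 + (1/6)p_{Go}.
Plugging p_{Hop} into Go's best response: p_{Go} = 131/3 + (1/6)(283/6 + (1/6)p_{Go}) ⇒ (35/36)p_{Go} = 1855/36, so p_{Go} = 53.
Then p_{Hop} = 283/6 + (1/6)·53 = 56.
q_{Go} = 250 − 3·53 + 56 = 147.
Profit = (53 − 4)·147 = 7203.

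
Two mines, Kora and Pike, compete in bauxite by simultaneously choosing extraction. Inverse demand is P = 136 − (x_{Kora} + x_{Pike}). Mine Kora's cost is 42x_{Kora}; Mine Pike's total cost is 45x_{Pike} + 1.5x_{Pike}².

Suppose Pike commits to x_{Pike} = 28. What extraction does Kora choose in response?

33

Mine Kora's profit: π = x_{Kora}(136 − (x_{Kora} + x_{Pike})) − 42x_{Kora}.
∂π/∂x_{Kora} = 94 − 2x_{Kora} − x_{Pike} = 0, so x_{Kora} = 47 − 0.5x_{Pike}.
At x_{Pike} = 28: x_{Kora} = 47 − 0.5·28 = 33.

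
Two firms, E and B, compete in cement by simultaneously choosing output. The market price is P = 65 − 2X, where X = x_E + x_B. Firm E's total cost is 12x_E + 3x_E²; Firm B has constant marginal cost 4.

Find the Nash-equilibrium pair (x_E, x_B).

2.5, 14

Firm E's profit: π = x_E(65 − 2(x_E + x_B)) − 12x_E − 3x_E².
∂π/∂x_E = 53 − 10x_E − 2x_B = 0, so x_E = 5.3 − 0.2x_B.
For B: ∂π/∂x_B = 61 − 4x_B − 2x_E = 0 ⇒ x_B = 15.25 − 0.5x_E.
Plugging x_B into E's best response: x_E = 5.3 − 0.2(15.25 − 0.5x_E) ⇒ 0.9x_E = 2.25, so x_E = 2.5.
Then x_B = 15.25 − 0.5·2.5 = 14.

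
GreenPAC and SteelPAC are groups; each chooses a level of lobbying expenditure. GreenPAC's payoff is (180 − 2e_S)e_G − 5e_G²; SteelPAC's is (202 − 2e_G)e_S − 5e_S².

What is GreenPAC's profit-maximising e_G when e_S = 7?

16.6

Expanding GreenPAC's payoff: 180e_G − 2e_Se_G − 5e_G².
∂π/∂e_G = 180 − 2e_S − 10e_G = 0, so e_G = 18 − 0.2e_S.
At e_S = 7: e_G = 18 − 0.2·7 = 16.6.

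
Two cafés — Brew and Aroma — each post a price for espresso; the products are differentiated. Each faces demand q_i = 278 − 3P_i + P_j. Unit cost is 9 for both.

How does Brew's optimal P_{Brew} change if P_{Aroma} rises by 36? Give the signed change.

6

Brew's profit: π = (P_{Brew} − 9)(278 − 3P_{Brew} + P_{Aroma}).
∂π/∂P_{Brew} = 305 − 6P_{Brew} + P_{Aroma} = 0 ⇒ P_{Brew} = 305/6 + (1/6)P_{Aroma}.
The reaction-function slope is 1/6, so a 36-unit rise in P_{Aroma} moves P_{Brew} by 1/6 × 36 = 6. Brew's best response rises — the actions are strategic complements.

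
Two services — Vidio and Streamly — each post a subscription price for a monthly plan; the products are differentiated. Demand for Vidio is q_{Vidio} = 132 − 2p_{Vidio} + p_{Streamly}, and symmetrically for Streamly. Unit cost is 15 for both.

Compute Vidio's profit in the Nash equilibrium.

Vidio's profit: π = (p_{Vidio} − 15)(132 − 2p_{Vidio} + p_{Streamly}).
∂π/∂p_{Vidio} = 162 − 4p_{Vidio} + p_{Streamly} = 0 ⇒ p_{Vidio} = 40.5 + 0.25p_{Streamly}.
Setting p_{Vidio} = p_{Streamly} in the reaction function: p_{Vidio} = 40.5 + 0.25p_{Vidio}, so p_{Vidio} = 40.5 / 0.75 = 54.
q_{Vidio} = 132 − 2·54 + 54 = 78.
Profit = (54 − 15)·78 = 3042.

3042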